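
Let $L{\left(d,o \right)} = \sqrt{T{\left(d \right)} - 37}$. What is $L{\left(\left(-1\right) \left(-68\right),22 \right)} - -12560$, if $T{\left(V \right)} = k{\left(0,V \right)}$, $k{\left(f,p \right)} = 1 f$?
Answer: $12560 + i \sqrt{37} \approx 12560.0 + 6.0828 i$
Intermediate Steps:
$k{\left(f,p \right)} = f$
$T{\left(V \right)} = 0$
$L{\left(d,o \right)} = i \sqrt{37}$ ($L{\left(d,o \right)} = \sqrt{0 - 37} = \sqrt{-37} = i \sqrt{37}$)
$L{\left(\left(-1\right) \left(-68\right),22 \right)} - -12560 = i \sqrt{37} - -12560 = i \sqrt{37} + 12560 = 12560 + i \sqrt{37}$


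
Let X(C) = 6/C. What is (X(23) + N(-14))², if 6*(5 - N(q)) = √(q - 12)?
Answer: 256661/9522 - 121*I*√26/69 ≈ 26.955 - 8.9418*I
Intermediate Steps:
N(q) = 5 - √(-12 + q)/6 (N(q) = 5 - √(q - 12)/6 = 5 - √(-12 + q)/6)
(X(23) + N(-14))² = (6/23 + (5 - √(-12 - 14)/6))² = (6*(1/23) + (5 - I*√26/6))² = (6/23 + (5 - I*√26/6))² = (121/23 - I*√26/6)²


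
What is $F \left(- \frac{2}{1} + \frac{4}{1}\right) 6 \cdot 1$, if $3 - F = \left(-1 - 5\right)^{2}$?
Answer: $-396$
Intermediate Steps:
$F = -33$ ($F = 3 - \left(-1 - 5\right)^{2} = 3 - \left(-6\right)^{2} = 3 - 36 = -33$)
$F \left(- \frac{2}{1} + \frac{4}{1}\right) 6 \cdot 1 = - 33 \left(- \frac{2}{1} + \frac{4}{1}\right) 6 \cdot 1 = - 33 \left(\left(-2\right) 1 + 4 \cdot 1\right) 6 \cdot 1 = - 33 \left(-2 + 4\right) 6 \cdot 1 = \left(-33\right) 2 \cdot 6 \cdot 1 = \left(-66\right) 6 \cdot 1 = \left(-396\right) 1 = -396$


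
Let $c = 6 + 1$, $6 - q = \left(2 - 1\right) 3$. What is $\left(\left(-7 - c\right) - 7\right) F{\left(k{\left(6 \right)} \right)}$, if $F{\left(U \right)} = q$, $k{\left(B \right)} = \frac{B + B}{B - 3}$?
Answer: $-63$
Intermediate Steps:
$q = 3$ ($q = 6 - \left(2 - 1\right) 3 = 6 - 1 \cdot 3 = 6 - 3 = 3$)
$k{\left(B \right)} = \frac{2 B}{-3 + B}$
$F{\left(U \right)} = 3$
$c = 7$
$\left(\left(-7 - c\right) - 7\right) F{\left(k{\left(6 \right)} \right)} = \left(\left(-7 - 7\right) - 7\right) 3 = \left(-14 - 7\right) 3 = \left(-21\right) 3 = -63$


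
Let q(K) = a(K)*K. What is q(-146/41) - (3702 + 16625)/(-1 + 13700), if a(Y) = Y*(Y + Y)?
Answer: -86667259295/944148779 ≈ -91.794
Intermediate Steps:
a(Y) = 2*Y² (a(Y) = Y*(2*Y) = 2*Y²)
q(K) = 2*K³ (q(K) = (2*K²)*K = 2*K³)
q(-146/41) - (3702 + 16625)/(-1 + 13700) = 2*(-146/41)³ - (3702 + 16625)/(-1 + 13700) = 2*(-146*1/41)³ - 20327/13699 = 2*(-146/41)³ - 20327/13699 = 2*(-3112136/68921) - 1*20327/13699 = -6224272/68921 - 20327/13699 = -86667259295/944148779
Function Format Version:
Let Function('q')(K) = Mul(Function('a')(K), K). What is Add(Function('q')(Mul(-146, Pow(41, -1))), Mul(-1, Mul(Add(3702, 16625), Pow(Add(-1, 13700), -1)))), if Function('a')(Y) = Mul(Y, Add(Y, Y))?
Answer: Rational(-86667259295, 944148779) ≈ -91.794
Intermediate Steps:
Function('a')(Y) = Mul(2, Pow(Y, 2)) (Function('a')(Y) = Mul(Y, Mul(2, Y)) = Mul(2, Pow(Y, 2)))
Function('q')(K) = Mul(2, Pow(K, 3)) (Function('q')(K) = Mul(Mul(2, Pow(K, 2)), K) = Mul(2, Pow(K, 3)))
Add(Function('q')(Mul(-146, Pow(41, -1))), Mul(-1, Mul(Add(3702, 16625), Pow(Add(-1, 13700), -1)))) = Add(Mul(2, Pow(Mul(-146, Pow(41, -1)), 3)), Mul(-1, Mul(Add(3702, 16625), Pow(Add(-1, 13700), -1)))) = Add(Mul(2, Pow(Mul(-146, Rational(1, 41)), 3)), Mul(-1, Mul(20327, Pow(13699, -1)))) = Add(Mul(2, Pow(Rational(-146, 41), 3)), Mul(-1, Mul(20327, Rational(1, 13699)))) = Add(Mul(2, Rational(-3112136, 68921)), Mul(-1, Rational(20327, 13699))) = Add(Rational(-6224272, 68921), Rational(-20327, 13699)) = Rational(-86667259295, 944148779)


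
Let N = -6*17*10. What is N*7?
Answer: -7140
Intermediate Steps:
N = -1020 (N = -102*10 = -1020)
N*7 = -1020*7 = -7140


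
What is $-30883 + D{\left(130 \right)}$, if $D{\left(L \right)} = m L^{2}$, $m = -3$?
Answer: $-81583$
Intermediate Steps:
$D{\left(L \right)} = - 3 L^{2}$
$-30883 + D{\left(130 \right)} = -30883 - 3 \cdot 130^{2} = -30883 - 50700 = -81583$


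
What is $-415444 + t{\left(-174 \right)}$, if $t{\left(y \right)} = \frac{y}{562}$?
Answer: $- \frac{116739851}{281} \approx -4.1544 \cdot 10^{5}$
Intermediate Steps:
$t{\left(y \right)} = \frac{y}{562}$ ($t{\left(y \right)} = y \frac{1}{562} = \frac{y}{562}$)
$-415444 + t{\left(-174 \right)} = -415444 + \frac{1}{562} \left(-174\right) = -415444 - \frac{87}{281} = - \frac{116739851}{281}$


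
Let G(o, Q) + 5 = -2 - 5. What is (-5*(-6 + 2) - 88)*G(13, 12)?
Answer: 816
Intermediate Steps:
G(o, Q) = -12 (G(o, Q) = -5 + (-2 - 5) = -5 - 7 = -12)
(-5*(-6 + 2) - 88)*G(13, 12) = (-5*(-6 + 2) - 88)*(-12) = (-5*(-4) - 88)*(-12) = (20 - 88)*(-12) = -68*(-12) = 816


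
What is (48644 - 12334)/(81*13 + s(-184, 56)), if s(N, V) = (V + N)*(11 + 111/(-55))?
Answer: -1997050/5317 ≈ -375.60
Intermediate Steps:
s(N, V) = 494*N/55 + 494*V/55 (s(N, V) = (N + V)*(11 + 111*(-1/55)) = (N + V)*(11 - 111/55) = (N + V)*(494/55) = 494*N/55 + 494*V/55)
(48644 - 12334)/(81*13 + s(-184, 56)) = (48644 - 12334)/(81*13 + ((494/55)*(-184) + (494/55)*56)) = 36310/(1053 + (-90896/55 + 27664/55)) = 36310/(1053 - 63232/55) = 36310/(-5317/55) = 36310*(-55/5317) = -1997050/5317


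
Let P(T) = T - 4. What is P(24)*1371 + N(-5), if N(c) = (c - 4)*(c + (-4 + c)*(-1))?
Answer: 27384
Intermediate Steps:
N(c) = -16 + 4*c (N(c) = (-4 + c)*(c + (4 - c)) = (-4 + c)*4 = -16 + 4*c)
P(T) = -4 + T
P(24)*1371 + N(-5) = (-4 + 24)*1371 + (-16 + 4*(-5)) = 20*1371 + (-16 - 20) = 27420 - 36 = 27384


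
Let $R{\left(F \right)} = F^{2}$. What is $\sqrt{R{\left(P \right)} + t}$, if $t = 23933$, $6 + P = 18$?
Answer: $\sqrt{24077} \approx 155.17$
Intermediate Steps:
$P = 12$ ($P = -6 + 18 = 12$)
$\sqrt{R{\left(P \right)} + t} = \sqrt{12^{2} + 23933} = \sqrt{144 + 23933} = \sqrt{24077}$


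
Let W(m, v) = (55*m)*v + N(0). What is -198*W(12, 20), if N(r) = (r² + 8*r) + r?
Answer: -2613600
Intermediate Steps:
N(r) = r² + 9*r
W(m, v) = 55*m*v (W(m, v) = (55*m)*v + 0*(9 + 0) = 55*m*v + 0*9 = 55*m*v + 0 = 55*m*v)
-198*W(12, 20) = -10890*12*20 = -198*13200 = -2613600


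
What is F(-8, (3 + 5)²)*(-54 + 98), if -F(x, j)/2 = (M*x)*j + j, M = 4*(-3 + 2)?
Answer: -185856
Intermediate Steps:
M = -4 (M = 4*(-1) = -4)
F(x, j) = -2*j + 8*j*x (F(x, j) = -2*((-4*x)*j + j) = -2*(-4*j*x + j) = -2*(j - 4*j*x) = -2*j + 8*j*x)
F(-8, (3 + 5)²)*(-54 + 98) = (2*(3 + 5)²*(-1 + 4*(-8)))*(-54 + 98) = (2*8²*(-1 - 32))*44 = (2*64*(-33))*44 = -4224*44 = -185856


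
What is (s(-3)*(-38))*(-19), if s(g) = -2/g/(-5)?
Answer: -1444/15 ≈ -96.267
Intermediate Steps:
s(g) = 2/(5*g) (s(g) = -2/g*(-⅕) = 2/(5*g))
(s(-3)*(-38))*(-19) = (((⅖)/(-3))*(-38))*(-19) = (((⅖)*(-⅓))*(-38))*(-19) = -2/15*(-38)*(-19) = (76/15)*(-19) = -1444/15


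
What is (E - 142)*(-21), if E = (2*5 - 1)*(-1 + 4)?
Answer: 2415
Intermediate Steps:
E = 27 (E = (10 - 1)*3 = 9*3 = 27)
(E - 142)*(-21) = (27 - 142)*(-21) = -115*(-21) = 2415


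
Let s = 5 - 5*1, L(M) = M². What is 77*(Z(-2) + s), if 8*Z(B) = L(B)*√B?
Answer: 77*I*√2/2 ≈ 54.447*I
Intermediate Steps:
s = 0 (s = 5 - 5 = 0)
Z(B) = B^(5/2)/8 (Z(B) = (B²*√B)/8 = B^(5/2)/8)
77*(Z(-2) + s) = 77*((-2)^(5/2)/8 + 0) = 77*((4*I*√2)/8 + 0) = 77*(I*√2/2 + 0) = 77*(I*√2/2) = 77*I*√2/2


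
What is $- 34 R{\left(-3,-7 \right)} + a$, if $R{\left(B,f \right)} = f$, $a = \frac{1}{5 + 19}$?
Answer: $\frac{5713}{24} \approx 238.04$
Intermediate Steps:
$a = \frac{1}{24} \approx 0.041667$
$- 34 R{\left(-3,-7 \right)} + a = \left(-34\right) \left(-7\right) + \frac{1}{24} = 238 + \frac{1}{24} = \frac{5713}{24}$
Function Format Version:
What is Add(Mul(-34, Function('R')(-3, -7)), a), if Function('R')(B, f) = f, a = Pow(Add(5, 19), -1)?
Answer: Rational(5713, 24) ≈ 238.04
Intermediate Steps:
a = Rational(1, 24) (a = Pow(24, -1) = Rational(1, 24) ≈ 0.041667)
Add(Mul(-34, Function('R')(-3, -7)), a) = Add(Mul(-34, -7), Rational(1, 24)) = Add(238, Rational(1, 24)) = Rational(5713, 24)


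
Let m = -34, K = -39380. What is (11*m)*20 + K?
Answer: -46860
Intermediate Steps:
(11*m)*20 + K = (11*(-34))*20 - 39380 = -374*20 - 39380 = -7480 - 39380 = -46860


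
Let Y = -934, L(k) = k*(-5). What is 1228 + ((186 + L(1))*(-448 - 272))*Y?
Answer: 121720108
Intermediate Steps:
L(k) = -5*k
1228 + ((186 + L(1))*(-448 - 272))*Y = 1228 + ((186 - 5*1)*(-448 - 272))*(-934) = 1228 + ((186 - 5)*(-720))*(-934) = 1228 + (181*(-720))*(-934) = 1228 - 130320*(-934) = 1228 + 121718880 = 121720108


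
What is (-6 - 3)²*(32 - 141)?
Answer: -8829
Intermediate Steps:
(-6 - 3)²*(32 - 141) = (-9)²*(-109) = 81*(-109) = -8829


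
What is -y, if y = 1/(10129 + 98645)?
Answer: -1/108774 ≈ -9.1934e-6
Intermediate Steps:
y = 1/108774 ≈ 9.1934e-6
-y = -1*1/108774 = -1/108774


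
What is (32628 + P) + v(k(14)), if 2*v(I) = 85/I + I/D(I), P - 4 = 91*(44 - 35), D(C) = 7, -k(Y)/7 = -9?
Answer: 2107739/63 ≈ 33456.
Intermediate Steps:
k(Y) = 63 (k(Y) = -7*(-9) = 63)
P = 823 (P = 4 + 91*(44 - 35) = 4 + 91*9 = 4 + 819 = 823)
v(I) = I/14 + 85/(2*I) (v(I) = (85/I + I/7)/2 = I/14 + 85/(2*I))
(32628 + P) + v(k(14)) = (32628 + 823) + (1/14)*(595 + 63**2)/63 = 33451 + (1/14)*(1/63)*(595 + 3969) = 33451 + (1/14)*(1/63)*4564 = 33451 + 326/63 = 2107739/63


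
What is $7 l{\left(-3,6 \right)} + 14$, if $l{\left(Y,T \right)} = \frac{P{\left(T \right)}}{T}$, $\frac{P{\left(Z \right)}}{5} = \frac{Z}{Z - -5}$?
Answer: $\frac{189}{11} \approx 17.182$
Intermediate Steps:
$P{\left(Z \right)} = \frac{5 Z}{5 + Z}$ ($P{\left(Z \right)} = 5 \frac{Z}{Z - -5} = 5 \frac{Z}{Z + 5} = 5 \frac{Z}{5 + Z} = \frac{5 Z}{5 + Z}$)
$l{\left(Y,T \right)} = \frac{5}{5 + T}$ ($l{\left(Y,T \right)} = \frac{5 T \frac{1}{5 + T}}{T} = \frac{5}{5 + T}$)
$7 l{\left(-3,6 \right)} + 14 = 7 \frac{5}{5 + 6} + 14 = 7 \cdot \frac{5}{11} + 14 = \frac{35}{11} + 14 = \frac{189}{11}$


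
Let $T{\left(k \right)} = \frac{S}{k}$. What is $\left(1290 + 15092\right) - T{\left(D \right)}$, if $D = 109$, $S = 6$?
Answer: $\frac{1785632}{109} \approx 16382.0$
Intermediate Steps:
$T{\left(k \right)} = \frac{6}{k}$
$\left(1290 + 15092\right) - T{\left(D \right)} = \left(1290 + 15092\right) - \frac{6}{109} = 16382 - 6 \cdot \frac{1}{109} = 16382 - \frac{6}{109} = \frac{1785632}{109}$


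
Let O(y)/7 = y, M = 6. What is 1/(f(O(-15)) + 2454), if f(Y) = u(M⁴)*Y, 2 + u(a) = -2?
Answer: 1/2874 ≈ 0.00034795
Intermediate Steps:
O(y) = 7*y
u(a) = -4 (u(a) = -2 - 2 = -4)
f(Y) = -4*Y
1/(f(O(-15)) + 2454) = 1/(-28*(-15) + 2454) = 1/(-4*(-105) + 2454) = 1/(420 + 2454) = 1/2874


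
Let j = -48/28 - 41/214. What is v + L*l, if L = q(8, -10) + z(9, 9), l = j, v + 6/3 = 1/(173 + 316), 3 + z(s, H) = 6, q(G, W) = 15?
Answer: -13296628/366261 ≈ -36.304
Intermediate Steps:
z(s, H) = 3 (z(s, H) = -3 + 6 = 3)
v = -977/489 (v = -2 + 1/(173 + 316) = -2 + 1/489 = -977/489 ≈ -1.9980)
j = -2855/1498 (j = -48*1/28 - 41*1/214 = -12/7 - 41/214 = -2855/1498 ≈ -1.9059)
l = -2855/1498 ≈ -1.9059
L = 18 (L = 15 + 3 = 18)
v + L*l = -977/489 + 18*(-2855/1498) = -977/489 - 25695/749 = -13296628/366261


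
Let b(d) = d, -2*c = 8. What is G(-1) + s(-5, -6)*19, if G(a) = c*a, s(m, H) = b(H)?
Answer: -110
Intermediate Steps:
c = -4 (c = -1/2*8 = -4)
s(m, H) = H
G(a) = -4*a
G(-1) + s(-5, -6)*19 = -4*(-1) - 6*19 = 4 - 114 = -110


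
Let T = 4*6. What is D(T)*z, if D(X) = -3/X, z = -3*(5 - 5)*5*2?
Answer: 0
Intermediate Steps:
T = 24
z = 0 (z = -0*5*2 = -3*0*2 = 0*2 = 0)
D(T)*z = -3/24*0 = -3*1/24*0 = -1/8*0 = 0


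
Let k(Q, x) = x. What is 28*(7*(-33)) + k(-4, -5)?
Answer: -6473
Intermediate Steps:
28*(7*(-33)) + k(-4, -5) = 28*(7*(-33)) - 5 = 28*(-231) - 5 = -6468 - 5 = -6473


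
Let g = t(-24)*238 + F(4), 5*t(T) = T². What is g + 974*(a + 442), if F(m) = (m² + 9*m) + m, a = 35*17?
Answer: 5187558/5 ≈ 1.0375e+6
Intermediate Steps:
t(T) = T²/5
a = 595
F(m) = m² + 10*m
g = 137368/5 (g = ((⅕)*(-24)²)*238 + 4*(10 + 4) = ((⅕)*576)*238 + 4*14 = (576/5)*238 + 56 = 137088/5 + 56 = 137368/5 ≈ 27474.)
g + 974*(a + 442) = 137368/5 + 974*(595 + 442) = 137368/5 + 974*1037 = 137368/5 + 1010038 = 5187558/5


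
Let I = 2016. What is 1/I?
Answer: 1/2016 ≈ 0.00049603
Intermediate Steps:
1/I = 1/2016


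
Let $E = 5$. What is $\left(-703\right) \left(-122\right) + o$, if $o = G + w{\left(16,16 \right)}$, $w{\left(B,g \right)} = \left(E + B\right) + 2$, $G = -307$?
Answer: $85482$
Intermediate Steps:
$w{\left(B,g \right)} = 7 + B$ ($w{\left(B,g \right)} = \left(5 + B\right) + 2 = 7 + B$)
$o = -284$ ($o = -307 + \left(7 + 16\right) = -307 + 23 = -284$)
$\left(-703\right) \left(-122\right) + o = \left(-703\right) \left(-122\right) - 284 = 85766 - 284 = 85482$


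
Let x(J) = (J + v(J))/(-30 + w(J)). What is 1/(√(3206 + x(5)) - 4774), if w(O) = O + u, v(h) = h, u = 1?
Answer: -5208/24859495 - 2*√115401/273454445 ≈ -0.00021198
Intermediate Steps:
w(O) = 1 + O (w(O) = O + 1 = 1 + O)
x(J) = 2*J/(-29 + J) (x(J) = (J + J)/(-30 + (1 + J)) = (2*J)/(-29 + J) = 2*J/(-29 + J))
1/(√(3206 + x(5)) - 4774) = 1/(√(3206 + 2*5/(-29 + 5)) - 4774) = 1/(√(3206 + 2*5/(-24)) - 4774) = 1/(√(3206 + 2*5*(-1/24)) - 4774) = 1/(√(3206 - 5/12) - 4774) = 1/(√(38467/12) - 4774) = 1/(√115401/6 - 4774) = 1/(-4774 + √115401/6)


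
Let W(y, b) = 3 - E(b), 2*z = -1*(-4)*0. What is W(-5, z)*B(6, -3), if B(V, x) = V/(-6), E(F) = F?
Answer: -3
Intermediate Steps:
z = 0 (z = (-1*(-4)*0)/2 = (4*0)/2 = (1/2)*0 = 0)
W(y, b) = 3 - b
B(V, x) = -V/6 (B(V, x) = V*(-1/6) = -V/6)
W(-5, z)*B(6, -3) = (3 - 1*0)*(-1/6*6) = (3 + 0)*(-1) = 3*(-1) = -3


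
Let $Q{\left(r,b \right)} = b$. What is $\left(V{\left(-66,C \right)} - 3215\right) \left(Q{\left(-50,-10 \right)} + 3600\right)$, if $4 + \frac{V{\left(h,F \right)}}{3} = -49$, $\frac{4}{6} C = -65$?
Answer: $-12112660$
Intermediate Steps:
$C = - \frac{195}{2}$ ($C = \frac{3}{2} \left(-65\right) = - \frac{195}{2} \approx -97.5$)
$V{\left(h,F \right)} = -159$ ($V{\left(h,F \right)} = -12 + 3 \left(-49\right) = -12 - 147 = -159$)
$\left(V{\left(-66,C \right)} - 3215\right) \left(Q{\left(-50,-10 \right)} + 3600\right) = \left(-159 - 3215\right) \left(-10 + 3600\right) = \left(-3374\right) 3590 = -12112660$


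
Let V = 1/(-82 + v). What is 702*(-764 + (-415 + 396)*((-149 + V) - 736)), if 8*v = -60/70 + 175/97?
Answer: 5011776693378/444781 ≈ 1.1268e+7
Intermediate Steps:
v = 643/5432 (v = (-60/70 + 175/97)/8 = (-60*1/70 + 175*(1/97))/8 = (-6/7 + 175/97)/8 = (⅛)*(643/679) = 643/5432 ≈ 0.11837)
V = -5432/444781 (V = 1/(-82 + 643/5432) = 1/(-444781/5432) = -5432/444781 ≈ -0.012213)
702*(-764 + (-415 + 396)*((-149 + V) - 736)) = 702*(-764 + (-415 + 396)*((-149 - 5432/444781) - 736)) = 702*(-764 - 19*(-66277801/444781 - 736)) = 702*(-764 - 19*(-393636617/444781)) = 702*(-764 + 7479095723/444781) = 702*(7139283039/444781) = 5011776693378/444781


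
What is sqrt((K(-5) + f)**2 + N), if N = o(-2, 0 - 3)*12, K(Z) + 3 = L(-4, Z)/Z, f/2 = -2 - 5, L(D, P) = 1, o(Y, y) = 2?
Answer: 2*sqrt(1999)/5 ≈ 17.884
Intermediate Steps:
f = -14 (f = 2*(-2 - 5) = 2*(-7) = -14)
K(Z) = -3 + 1/Z
N = 24 (N = 2*12 = 24)
sqrt((K(-5) + f)**2 + N) = sqrt(((-3 + 1/(-5)) - 14)**2 + 24) = sqrt(((-3 - 1/5) - 14)**2 + 24) = sqrt((-16/5 - 14)**2 + 24) = sqrt((-86/5)**2 + 24) = sqrt(7396/25 + 24) = sqrt(7996/25) = 2*sqrt(1999)/5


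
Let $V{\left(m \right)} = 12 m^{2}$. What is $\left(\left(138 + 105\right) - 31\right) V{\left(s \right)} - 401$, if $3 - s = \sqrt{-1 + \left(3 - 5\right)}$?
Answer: $14863 - 15264 i \sqrt{3} \approx 14863.0 - 26438.0 i$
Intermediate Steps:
$s = 3 - i \sqrt{3}$ ($s = 3 - \sqrt{-1 + \left(3 - 5\right)} = 3 - \sqrt{-1 - 2} = 3 - \sqrt{-3} = 3 - i \sqrt{3} \approx 3.0 - 1.732 i$)
$\left(\left(138 + 105\right) - 31\right) V{\left(s \right)} - 401 = \left(\left(138 + 105\right) - 31\right) 12 \left(3 - i \sqrt{3}\right)^{2} - 401 = \left(243 - 31\right) 12 \left(3 - i \sqrt{3}\right)^{2} - 401 = 212 \cdot 12 \left(3 - i \sqrt{3}\right)^{2} - 401 = 2544 \left(3 - i \sqrt{3}\right)^{2} - 401 = -401 + 2544 \left(3 - i \sqrt{3}\right)^{2}$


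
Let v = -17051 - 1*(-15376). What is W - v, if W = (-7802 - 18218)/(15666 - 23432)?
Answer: 6517035/3883 ≈ 1678.3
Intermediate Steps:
W = 13010/3883 (W = -26020/(-7766) = -26020*(-1/7766) = 13010/3883 ≈ 3.3505)
v = -1675 (v = -17051 + 15376 = -1675)
W - v = 13010/3883 - 1*(-1675) = 13010/3883 + 1675 = 6517035/3883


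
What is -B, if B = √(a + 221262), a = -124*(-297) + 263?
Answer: -√258353 ≈ -508.28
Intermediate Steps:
a = 37091 (a = 36828 + 263 = 37091)
B = √258353 (B = √(37091 + 221262) = √258353 ≈ 508.28)
-B = -√258353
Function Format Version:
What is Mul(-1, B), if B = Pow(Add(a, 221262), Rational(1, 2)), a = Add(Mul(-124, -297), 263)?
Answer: Mul(-1, Pow(258353, Rational(1, 2))) ≈ -508.28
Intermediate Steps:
a = 37091 (a = Add(36828, 263) = 37091)
B = Pow(258353, Rational(1, 2)) (B = Pow(Add(37091, 221262), Rational(1, 2)) = Pow(258353, Rational(1, 2)) ≈ 508.28)
Mul(-1, B) = Mul(-1, Pow(258353, Rational(1, 2)))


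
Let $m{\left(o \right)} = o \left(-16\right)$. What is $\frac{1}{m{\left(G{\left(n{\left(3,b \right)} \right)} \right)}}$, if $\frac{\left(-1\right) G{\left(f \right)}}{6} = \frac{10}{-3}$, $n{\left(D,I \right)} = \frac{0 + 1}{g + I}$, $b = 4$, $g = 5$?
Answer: $- \frac{1}{320} \approx -0.003125$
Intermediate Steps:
$n{\left(D,I \right)} = \frac{1}{5 + I}$ ($n{\left(D,I \right)} = \frac{0 + 1}{5 + I} = 1 \frac{1}{5 + I} = \frac{1}{5 + I}$)
$G{\left(f \right)} = 20$ ($G{\left(f \right)} = - 6 \frac{10}{-3} = - 6 \cdot 10 \left(- \frac{1}{3}\right) = \left(-6\right) \left(- \frac{10}{3}\right) = 20$)
$m{\left(o \right)} = - 16 o$
$\frac{1}{m{\left(G{\left(n{\left(3,b \right)} \right)} \right)}} = \frac{1}{\left(-16\right) 20} = \frac{1}{-320} = - \frac{1}{320}$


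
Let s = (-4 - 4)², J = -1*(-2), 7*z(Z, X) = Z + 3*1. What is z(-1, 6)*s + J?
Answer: 142/7 ≈ 20.286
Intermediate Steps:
z(Z, X) = 3/7 + Z/7 (z(Z, X) = (Z + 3*1)/7 = (Z + 3)/7 = (3 + Z)/7 = 3/7 + Z/7)
J = 2
s = 64 (s = (-8)² = 64)
z(-1, 6)*s + J = (3/7 + (⅐)*(-1))*64 + 2 = (3/7 - ⅐)*64 + 2 = (2/7)*64 + 2 = 128/7 + 2 = 142/7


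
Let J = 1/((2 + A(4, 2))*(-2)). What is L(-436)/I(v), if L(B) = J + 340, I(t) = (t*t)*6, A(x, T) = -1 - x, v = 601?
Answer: 2041/13003236 ≈ 0.00015696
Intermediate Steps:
I(t) = 6*t**2 (I(t) = t**2*6 = 6*t**2)
J = 1/6 (J = 1/((2 + (-1 - 1*4))*(-2)) = 1/((2 + (-1 - 4))*(-2)) = 1/((2 - 5)*(-2)) = 1/(-3*(-2)) = 1/6 ≈ 0.16667)
L(B) = 2041/6 (L(B) = 1/6 + 340 = 2041/6)
L(-436)/I(v) = 2041/(6*((6*601**2))) = 2041/(6*((6*361201))) = (2041/6)/2167206 = (2041/6)*(1/2167206) = 2041/13003236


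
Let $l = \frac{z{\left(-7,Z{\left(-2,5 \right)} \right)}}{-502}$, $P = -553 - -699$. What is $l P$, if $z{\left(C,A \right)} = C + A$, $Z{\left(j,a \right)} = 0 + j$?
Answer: $\frac{657}{251} \approx 2.6175$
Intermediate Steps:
$P = 146$ ($P = -553 + 699 = 146$)
$Z{\left(j,a \right)} = j$
$z{\left(C,A \right)} = A + C$
$l = \frac{9}{502}$ ($l = \frac{-2 - 7}{-502} = \left(-9\right) \left(- \frac{1}{502}\right) = \frac{9}{502} \approx 0.017928$)
$l P = \frac{9}{502} \cdot 146 = \frac{657}{251}$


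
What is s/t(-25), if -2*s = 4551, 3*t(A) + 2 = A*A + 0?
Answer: -13653/1246 ≈ -10.957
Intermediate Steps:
t(A) = -⅔ + A²/3 (t(A) = -⅔ + (A*A + 0)/3 = -⅔ + (A² + 0)/3 = -⅔ + A²/3)
s = -4551/2 (s = -½*4551 = -4551/2 ≈ -2275.5)
s/t(-25) = -4551/(2*(-⅔ + (⅓)*(-25)²)) = -4551/(2*(-⅔ + (⅓)*625)) = -4551/(2*(-⅔ + 625/3)) = -4551/(2*623/3) = -4551/2*3/623 = -13653/1246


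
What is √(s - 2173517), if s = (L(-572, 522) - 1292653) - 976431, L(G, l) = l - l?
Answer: I*√4442601 ≈ 2107.7*I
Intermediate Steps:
L(G, l) = 0
s = -2269084 (s = (0 - 1292653) - 976431 = -1292653 - 976431 = -2269084)
√(s - 2173517) = √(-2269084 - 2173517) = √(-4442601) = I*√4442601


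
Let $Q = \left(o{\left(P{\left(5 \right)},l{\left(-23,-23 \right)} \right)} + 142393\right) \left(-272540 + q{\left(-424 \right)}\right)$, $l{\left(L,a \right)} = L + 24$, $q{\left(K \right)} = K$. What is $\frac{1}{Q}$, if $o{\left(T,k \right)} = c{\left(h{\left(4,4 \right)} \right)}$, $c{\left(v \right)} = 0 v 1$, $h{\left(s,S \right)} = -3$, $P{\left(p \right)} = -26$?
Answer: $- \frac{1}{38868162852} \approx -2.5728 \cdot 10^{-11}$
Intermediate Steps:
$c{\left(v \right)} = 0$ ($c{\left(v \right)} = 0 \cdot 1 = 0$)
$l{\left(L,a \right)} = 24 + L$
$o{\left(T,k \right)} = 0$
$Q = -38868162852$ ($Q = \left(0 + 142393\right) \left(-272540 - 424\right) = 142393 \left(-272964\right) = -38868162852$)
$\frac{1}{Q} = \frac{1}{-38868162852} = - \frac{1}{38868162852}$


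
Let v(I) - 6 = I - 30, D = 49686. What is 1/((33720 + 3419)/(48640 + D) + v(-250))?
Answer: -98326/26904185 ≈ -0.0036547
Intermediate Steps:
v(I) = -24 + I (v(I) = 6 + (I - 30) = 6 + (-30 + I) = -24 + I)
1/((33720 + 3419)/(48640 + D) + v(-250)) = 1/((33720 + 3419)/(48640 + 49686) + (-24 - 250)) = 1/(37139/98326 - 274) = 1/(-26904185/98326) = -98326/26904185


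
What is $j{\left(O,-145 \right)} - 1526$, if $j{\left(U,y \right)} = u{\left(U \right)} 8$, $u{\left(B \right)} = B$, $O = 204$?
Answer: $106$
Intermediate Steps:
$j{\left(U,y \right)} = 8 U$ ($j{\left(U,y \right)} = U 8 = 8 U$)
$j{\left(O,-145 \right)} - 1526 = 8 \cdot 204 - 1526 = 1632 - 1526 = 106$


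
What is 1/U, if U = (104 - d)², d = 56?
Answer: 1/2304 ≈ 0.00043403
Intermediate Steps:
U = 2304 (U = (104 - 1*56)² = (104 - 56)² = 48² = 2304)
1/U = 1/2304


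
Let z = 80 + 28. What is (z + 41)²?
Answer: 22201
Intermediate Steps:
z = 108
(z + 41)² = (108 + 41)² = 149² = 22201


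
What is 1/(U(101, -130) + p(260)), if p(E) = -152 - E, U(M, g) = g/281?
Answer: -281/115902 ≈ -0.0024245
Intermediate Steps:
U(M, g) = g/281 (U(M, g) = g*(1/281) = g/281)
1/(U(101, -130) + p(260)) = 1/((1/281)*(-130) + (-152 - 1*260)) = 1/(-130/281 + (-152 - 260)) = 1/(-130/281 - 412) = 1/(-115902/281) = -281/115902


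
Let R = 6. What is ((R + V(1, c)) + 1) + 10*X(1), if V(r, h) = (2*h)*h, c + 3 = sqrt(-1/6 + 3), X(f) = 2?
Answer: 152/3 - 2*sqrt(102) ≈ 30.468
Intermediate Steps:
c = -3 + sqrt(102)/6 (c = -3 + sqrt(-1/6 + 3) = -3 + sqrt(17/6) = -3 + sqrt(102)/6 ≈ -1.3167)
V(r, h) = 2*h**2
((R + V(1, c)) + 1) + 10*X(1) = ((6 + 2*(-3 + sqrt(102)/6)**2) + 1) + 10*2 = (7 + 2*(-3 + sqrt(102)/6)**2) + 20 = 27 + 2*(-3 + sqrt(102)/6)**2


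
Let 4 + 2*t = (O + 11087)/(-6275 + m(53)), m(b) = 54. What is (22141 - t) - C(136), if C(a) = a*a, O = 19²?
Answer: 22693711/6221 ≈ 3647.9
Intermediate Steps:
O = 361
C(a) = a²
t = -18166/6221 (t = -2 + ((361 + 11087)/(-6275 + 54))/2 = -2 + (11448/(-6221))/2 = -2 + (11448*(-1/6221))/2 = -2 + (½)*(-11448/6221) = -2 - 5724/6221 = -18166/6221 ≈ -2.9201)
(22141 - t) - C(136) = (22141 - 1*(-18166/6221)) - 1*136² = (22141 + 18166/6221) - 1*18496 = 137757327/6221 - 18496 = 22693711/6221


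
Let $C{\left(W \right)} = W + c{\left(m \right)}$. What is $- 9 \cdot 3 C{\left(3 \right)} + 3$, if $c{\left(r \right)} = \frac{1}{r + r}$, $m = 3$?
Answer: $- \frac{165}{2} \approx -82.5$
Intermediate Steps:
$c{\left(r \right)} = \frac{1}{2 r}$
$C{\left(W \right)} = \frac{1}{6} + W$ ($C{\left(W \right)} = W + \frac{1}{2 \cdot 3} = W + \frac{1}{2} \cdot \frac{1}{3} = W + \frac{1}{6} = \frac{1}{6} + W$)
$- 9 \cdot 3 C{\left(3 \right)} + 3 = - 9 \cdot 3 \left(\frac{1}{6} + 3\right) + 3 = - 9 \cdot 3 \cdot \frac{19}{6} + 3 = \left(-9\right) \frac{19}{2} + 3 = - \frac{171}{2} + 3 = - \frac{165}{2}$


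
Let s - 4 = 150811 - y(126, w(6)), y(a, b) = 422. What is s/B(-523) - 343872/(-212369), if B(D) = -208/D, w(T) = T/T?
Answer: 16704069687267/44172752 ≈ 3.7815e+5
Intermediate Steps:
w(T) = 1
s = 150393 (s = 4 + (150811 - 1*422) = 4 + (150811 - 422) = 4 + 150389 = 150393)
s/B(-523) - 343872/(-212369) = 150393/((-208/(-523))) - 343872/(-212369) = 150393/((-208*(-1/523))) - 343872*(-1/212369) = 150393/(208/523) + 343872/212369 = 150393*(523/208) + 343872/212369 = 78655539/208 + 343872/212369 = 16704069687267/44172752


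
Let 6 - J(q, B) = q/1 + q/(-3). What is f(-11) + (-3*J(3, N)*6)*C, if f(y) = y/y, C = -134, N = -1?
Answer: 9649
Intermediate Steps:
J(q, B) = 6 - 2*q/3 (J(q, B) = 6 - (q/1 + q/(-3)) = 6 - (q*1 + q*(-⅓)) = 6 - (q - q/3) = 6 - 2*q/3)
f(y) = 1
f(-11) + (-3*J(3, N)*6)*C = 1 + (-3*(6 - ⅔*3)*6)*(-134) = 1 + (-3*(6 - 2)*6)*(-134) = 1 + (-3*4*6)*(-134) = 1 - 12*6*(-134) = 1 - 72*(-134) = 1 + 9648 = 9649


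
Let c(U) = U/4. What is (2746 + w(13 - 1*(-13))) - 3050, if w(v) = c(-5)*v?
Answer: -673/2 ≈ -336.50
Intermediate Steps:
c(U) = U/4 (c(U) = U*(¼) = U/4)
w(v) = -5*v/4 (w(v) = ((¼)*(-5))*v = -5*v/4)
(2746 + w(13 - 1*(-13))) - 3050 = (2746 - 5*(13 - 1*(-13))/4) - 3050 = (2746 - 5*(13 + 13)/4) - 3050 = (2746 - 5/4*26) - 3050 = (2746 - 65/2) - 3050 = 5427/2 - 3050 = -673/2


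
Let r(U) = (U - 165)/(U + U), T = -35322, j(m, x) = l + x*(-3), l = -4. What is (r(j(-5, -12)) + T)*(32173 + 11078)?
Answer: -97779308991/64 ≈ -1.5278e+9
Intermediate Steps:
j(m, x) = -4 - 3*x (j(m, x) = -4 + x*(-3) = -4 - 3*x)
r(U) = (-165 + U)/(2*U) (r(U) = (-165 + U)/((2*U)) = (-165 + U)*(1/(2*U)) = (-165 + U)/(2*U))
(r(j(-5, -12)) + T)*(32173 + 11078) = ((-165 + (-4 - 3*(-12)))/(2*(-4 - 3*(-12))) - 35322)*(32173 + 11078) = ((-165 + (-4 + 36))/(2*(-4 + 36)) - 35322)*43251 = ((½)*(-165 + 32)/32 - 35322)*43251 = ((½)*(1/32)*(-133) - 35322)*43251 = (-133/64 - 35322)*43251 = -2260741/64*43251 = -97779308991/64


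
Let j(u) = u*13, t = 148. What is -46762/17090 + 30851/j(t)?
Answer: 218636751/16440580 ≈ 13.299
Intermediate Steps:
j(u) = 13*u
-46762/17090 + 30851/j(t) = -46762/17090 + 30851/((13*148)) = -46762*1/17090 + 30851/1924 = -23381/8545 + 30851*(1/1924) = -23381/8545 + 30851/1924 = 218636751/16440580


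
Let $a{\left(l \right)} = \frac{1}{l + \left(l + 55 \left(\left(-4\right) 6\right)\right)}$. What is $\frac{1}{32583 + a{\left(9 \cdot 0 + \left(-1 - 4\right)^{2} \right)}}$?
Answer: $\frac{1270}{41380409} \approx 3.0691 \cdot 10^{-5}$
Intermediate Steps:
$a{\left(l \right)} = \frac{1}{-1320 + 2 l}$ ($a{\left(l \right)} = \frac{1}{l + \left(l + 55 \left(-24\right)\right)} = \frac{1}{l + \left(l - 1320\right)} = \frac{1}{l + \left(-1320 + l\right)} = \frac{1}{-1320 + 2 l}$)
$\frac{1}{32583 + a{\left(9 \cdot 0 + \left(-1 - 4\right)^{2} \right)}} = \frac{1}{32583 + \frac{1}{2 \left(-660 + \left(9 \cdot 0 + \left(-1 - 4\right)^{2}\right)\right)}} = \frac{1}{32583 + \frac{1}{2 \left(-660 + \left(0 + \left(-5\right)^{2}\right)\right)}} = \frac{1}{32583 + \frac{1}{2 \left(-660 + \left(0 + 25\right)\right)}} = \frac{1}{32583 + \frac{1}{2 \left(-660 + 25\right)}} = \frac{1}{32583 + \frac{1}{2 \left(-635\right)}} = \frac{1}{32583 + \frac{1}{2} \left(- \frac{1}{635}\right)} = \frac{1}{32583 - \frac{1}{1270}} = \frac{1}{\frac{41380409}{1270}} = \frac{1270}{41380409}$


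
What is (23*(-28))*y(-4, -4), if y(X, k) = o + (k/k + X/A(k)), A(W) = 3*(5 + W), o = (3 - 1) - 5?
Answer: 6440/3 ≈ 2146.7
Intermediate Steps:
o = -3 (o = 2 - 5 = -3)
A(W) = 15 + 3*W
y(X, k) = -2 + X/(15 + 3*k) (y(X, k) = -3 + (k/k + X/(15 + 3*k)) = -3 + (1 + X/(15 + 3*k)) = -2 + X/(15 + 3*k))
(23*(-28))*y(-4, -4) = (23*(-28))*((-30 - 4 - 6*(-4))/(3*(5 - 4))) = -644*(-30 - 4 + 24)/(3*1) = -644*(-10)/3 = -644*(-10/3) = 6440/3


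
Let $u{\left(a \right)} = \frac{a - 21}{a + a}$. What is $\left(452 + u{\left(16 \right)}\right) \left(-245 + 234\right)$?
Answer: $- \frac{159049}{32} \approx -4970.3$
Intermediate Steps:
$u{\left(a \right)} = \frac{-21 + a}{2 a}$
$\left(452 + u{\left(16 \right)}\right) \left(-245 + 234\right) = \left(452 + \frac{-21 + 16}{2 \cdot 16}\right) \left(-245 + 234\right) = \left(452 + \frac{1}{2} \cdot \frac{1}{16} \left(-5\right)\right) \left(-11\right) = \left(452 - \frac{5}{32}\right) \left(-11\right) = \frac{14459}{32} \left(-11\right) = - \frac{159049}{32}$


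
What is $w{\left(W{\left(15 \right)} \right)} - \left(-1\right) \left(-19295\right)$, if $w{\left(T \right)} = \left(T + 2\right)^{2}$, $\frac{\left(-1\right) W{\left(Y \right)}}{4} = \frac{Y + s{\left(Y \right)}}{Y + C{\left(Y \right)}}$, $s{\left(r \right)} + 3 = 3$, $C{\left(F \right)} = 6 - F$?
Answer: $-19231$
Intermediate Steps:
$s{\left(r \right)} = 0$ ($s{\left(r \right)} = -3 + 3 = 0$)
$W{\left(Y \right)} = - \frac{2 Y}{3}$ ($W{\left(Y \right)} = - 4 \frac{Y + 0}{Y - \left(-6 + Y\right)} = - 4 \frac{Y}{6} = - \frac{2 Y}{3}$)
$w{\left(T \right)} = \left(2 + T\right)^{2}$
$w{\left(W{\left(15 \right)} \right)} - \left(-1\right) \left(-19295\right) = \left(2 - 10\right)^{2} - \left(-1\right) \left(-19295\right) = \left(2 - 10\right)^{2} - 19295 = \left(-8\right)^{2} - 19295 = 64 - 19295 = -19231$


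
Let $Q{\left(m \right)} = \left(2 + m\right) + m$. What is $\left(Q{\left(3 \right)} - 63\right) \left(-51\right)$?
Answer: $2805$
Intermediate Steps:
$Q{\left(m \right)} = 2 + 2 m$
$\left(Q{\left(3 \right)} - 63\right) \left(-51\right) = \left(\left(2 + 2 \cdot 3\right) - 63\right) \left(-51\right) = \left(\left(2 + 6\right) - 63\right) \left(-51\right) = \left(8 - 63\right) \left(-51\right) = \left(-55\right) \left(-51\right) = 2805$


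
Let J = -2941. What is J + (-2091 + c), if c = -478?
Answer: -5510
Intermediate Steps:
J + (-2091 + c) = -2941 + (-2091 - 478) = -2941 - 2569 = -5510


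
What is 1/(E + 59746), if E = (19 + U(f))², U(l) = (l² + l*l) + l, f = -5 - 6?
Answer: 1/122246 ≈ 8.1802e-6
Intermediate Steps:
f = -11
U(l) = l + 2*l² (U(l) = (l² + l²) + l = 2*l² + l = l + 2*l²)
E = 62500 (E = (19 - 11*(1 + 2*(-11)))² = (19 - 11*(1 - 22))² = (19 - 11*(-21))² = (19 + 231)² = 250² = 62500)
1/(E + 59746) = 1/(62500 + 59746) = 1/122246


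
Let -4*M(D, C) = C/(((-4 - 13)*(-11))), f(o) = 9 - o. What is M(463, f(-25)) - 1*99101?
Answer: -2180223/22 ≈ -99101.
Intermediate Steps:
M(D, C) = -C/748 (M(D, C) = -C/(4*((-4 - 13)*(-11))) = -C/(4*((-17*(-11)))) = -C/(4*187) = -C/748)
M(463, f(-25)) - 1*99101 = -(9 - 1*(-25))/748 - 1*99101 = -(9 + 25)/748 - 99101 = -1/748*34 - 99101 = -1/22 - 99101 = -2180223/22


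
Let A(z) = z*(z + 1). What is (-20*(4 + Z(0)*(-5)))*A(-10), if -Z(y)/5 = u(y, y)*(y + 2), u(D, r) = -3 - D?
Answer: 262800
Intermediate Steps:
Z(y) = -5*(-3 - y)*(2 + y) (Z(y) = -5*(-3 - y)*(y + 2) = -5*(-3 - y)*(2 + y))
A(z) = z*(1 + z)
(-20*(4 + Z(0)*(-5)))*A(-10) = (-20*(4 + (5*(2 + 0)*(3 + 0))*(-5)))*(-10*(1 - 10)) = (-20*(4 + (5*2*3)*(-5)))*(-10*(-9)) = -20*(4 + 30*(-5))*90 = -20*(4 - 150)*90 = -20*(-146)*90 = 2920*90 = 262800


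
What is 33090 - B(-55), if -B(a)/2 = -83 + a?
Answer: 32814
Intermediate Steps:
B(a) = 166 - 2*a (B(a) = -2*(-83 + a) = 166 - 2*a)
33090 - B(-55) = 33090 - (166 - 2*(-55)) = 33090 - (166 + 110) = 33090 - 1*276 = 33090 - 276 = 32814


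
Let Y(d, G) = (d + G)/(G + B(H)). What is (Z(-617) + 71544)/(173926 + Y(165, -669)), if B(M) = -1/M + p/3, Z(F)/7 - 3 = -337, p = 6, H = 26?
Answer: 66679981/167578429 ≈ 0.39790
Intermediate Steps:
Z(F) = -2338 (Z(F) = 21 + 7*(-337) = 21 - 2359 = -2338)
B(M) = 2 - 1/M (B(M) = -1/M + 6/3 = -1/M + 6*(1/3) = -1/M + 2 = 2 - 1/M)
Y(d, G) = (G + d)/(51/26 + G) (Y(d, G) = (d + G)/(G + (2 - 1/26)) = (G + d)/(G + (2 - 1*1/26)) = (G + d)/(G + (2 - 1/26)) = (G + d)/(G + 51/26) = (G + d)/(51/26 + G))
(Z(-617) + 71544)/(173926 + Y(165, -669)) = (-2338 + 71544)/(173926 + 26*(-669 + 165)/(51 + 26*(-669))) = 69206/(173926 + 26*(-504)/(51 - 17394)) = 69206/(173926 + 26*(-504)/(-17343)) = 69206/(173926 + 26*(-1/17343)*(-504)) = 69206/(173926 + 1456/1927) = 69206/(335156858/1927) = 69206*(1927/335156858) = 66679981/167578429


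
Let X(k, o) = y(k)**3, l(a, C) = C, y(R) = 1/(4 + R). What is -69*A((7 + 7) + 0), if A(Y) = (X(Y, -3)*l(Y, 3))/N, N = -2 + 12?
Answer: -23/6480 ≈ -0.0035494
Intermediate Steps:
N = 10
X(k, o) = (4 + k)**(-3) (X(k, o) = (1/(4 + k))**3 = (4 + k)**(-3))
A(Y) = 3/(10*(4 + Y)**3) (A(Y) = (3/(4 + Y)**3)/10 = (3/(4 + Y)**3)*(1/10) = 3/(10*(4 + Y)**3))
-69*A((7 + 7) + 0) = -207/(10*(4 + ((7 + 7) + 0))**3) = -207/(10*(4 + (14 + 0))**3) = -207/(10*(4 + 14)**3) = -207/(10*18**3) = -207/(10*5832) = -69*1/19440 = -23/6480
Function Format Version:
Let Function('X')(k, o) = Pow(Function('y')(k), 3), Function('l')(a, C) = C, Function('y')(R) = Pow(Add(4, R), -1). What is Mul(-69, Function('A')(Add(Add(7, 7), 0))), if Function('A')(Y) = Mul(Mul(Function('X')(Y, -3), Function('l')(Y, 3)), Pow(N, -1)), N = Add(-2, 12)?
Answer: Rational(-23, 6480) ≈ -0.0035494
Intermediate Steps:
N = 10
Function('X')(k, o) = Pow(Add(4, k), -3) (Function('X')(k, o) = Pow(Pow(Add(4, k), -1), 3) = Pow(Add(4, k), -3))
Function('A')(Y) = Mul(Rational(3, 10), Pow(Add(4, Y), -3)) (Function('A')(Y) = Mul(Mul(Pow(Add(4, Y), -3), 3), Pow(10, -1)) = Mul(Mul(3, Pow(Add(4, Y), -3)), Rational(1, 10)) = Mul(Rational(3, 10), Pow(Add(4, Y), -3)))
Mul(-69, Function('A')(Add(Add(7, 7), 0))) = Mul(-69, Mul(Rational(3, 10), Pow(Add(4, Add(Add(7, 7), 0)), -3))) = Mul(-69, Mul(Rational(3, 10), Pow(Add(4, Add(14, 0)), -3))) = Mul(-69, Mul(Rational(3, 10), Pow(Add(4, 14), -3))) = Mul(-69, Mul(Rational(3, 10), Pow(18, -3))) = Mul(-69, Mul(Rational(3, 10), Rational(1, 5832))) = Mul(-69, Rational(1, 19440)) = Rational(-23, 6480)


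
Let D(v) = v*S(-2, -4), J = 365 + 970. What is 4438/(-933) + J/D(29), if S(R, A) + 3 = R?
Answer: -377813/27057 ≈ -13.964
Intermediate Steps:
J = 1335
S(R, A) = -3 + R
D(v) = -5*v (D(v) = v*(-3 - 2) = v*(-5) = -5*v)
4438/(-933) + J/D(29) = 4438/(-933) + 1335/((-5*29)) = 4438*(-1/933) + 1335/(-145) = -4438/933 + 1335*(-1/145) = -4438/933 - 267/29 = -377813/27057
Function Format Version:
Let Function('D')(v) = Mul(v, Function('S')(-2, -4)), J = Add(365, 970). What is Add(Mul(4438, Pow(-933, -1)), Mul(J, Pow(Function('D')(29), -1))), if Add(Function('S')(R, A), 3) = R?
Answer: Rational(-377813, 27057) ≈ -13.964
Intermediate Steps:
J = 1335
Function('S')(R, A) = Add(-3, R)
Function('D')(v) = Mul(-5, v) (Function('D')(v) = Mul(v, Add(-3, -2)) = Mul(v, -5) = Mul(-5, v))
Add(Mul(4438, Pow(-933, -1)), Mul(J, Pow(Function('D')(29), -1))) = Add(Mul(4438, Pow(-933, -1)), Mul(1335, Pow(Mul(-5, 29), -1))) = Add(Mul(4438, Rational(-1, 933)), Mul(1335, Pow(-145, -1))) = Add(Rational(-4438, 933), Mul(1335, Rational(-1, 145))) = Add(Rational(-4438, 933), Rational(-267, 29)) = Rational(-377813, 27057)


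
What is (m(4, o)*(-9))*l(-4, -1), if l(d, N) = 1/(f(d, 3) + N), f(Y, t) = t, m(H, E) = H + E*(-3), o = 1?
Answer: -9/2 ≈ -4.5000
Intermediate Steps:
m(H, E) = H - 3*E
l(d, N) = 1/(3 + N)
(m(4, o)*(-9))*l(-4, -1) = ((4 - 3*1)*(-9))/(3 - 1) = ((4 - 3)*(-9))/2 = (1*(-9))*(1/2) = -9*1/2 = -9/2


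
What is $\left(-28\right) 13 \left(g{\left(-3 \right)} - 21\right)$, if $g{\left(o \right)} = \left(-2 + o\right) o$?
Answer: $2184$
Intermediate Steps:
$g{\left(o \right)} = o \left(-2 + o\right)$
$\left(-28\right) 13 \left(g{\left(-3 \right)} - 21\right) = \left(-28\right) 13 \left(- 3 \left(-2 - 3\right) - 21\right) = - 364 \left(\left(-3\right) \left(-5\right) - 21\right) = - 364 \left(15 - 21\right) = \left(-364\right) \left(-6\right) = 2184$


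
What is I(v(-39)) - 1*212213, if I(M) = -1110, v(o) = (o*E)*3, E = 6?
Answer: -213323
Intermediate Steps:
v(o) = 18*o (v(o) = (o*6)*3 = (6*o)*3 = 18*o)
I(v(-39)) - 1*212213 = -1110 - 1*212213 = -1110 - 212213 = -213323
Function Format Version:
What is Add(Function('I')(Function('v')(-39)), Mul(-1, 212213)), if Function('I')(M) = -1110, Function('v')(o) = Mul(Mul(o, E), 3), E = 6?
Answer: -213323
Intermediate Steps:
Function('v')(o) = Mul(18, o) (Function('v')(o) = Mul(Mul(o, 6), 3) = Mul(Mul(6, o), 3) = Mul(18, o))
Add(Function('I')(Function('v')(-39)), Mul(-1, 212213)) = Add(-1110, Mul(-1, 212213)) = Add(-1110, -212213) = -213323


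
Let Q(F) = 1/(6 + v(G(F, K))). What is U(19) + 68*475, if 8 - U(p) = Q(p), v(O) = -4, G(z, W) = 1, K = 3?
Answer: 64615/2 ≈ 32308.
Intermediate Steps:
Q(F) = ½ (Q(F) = 1/(6 - 4) = 1/2 = ½)
U(p) = 15/2 (U(p) = 8 - 1*½ = 8 - ½ = 15/2)
U(19) + 68*475 = 15/2 + 68*475 = 15/2 + 32300 = 64615/2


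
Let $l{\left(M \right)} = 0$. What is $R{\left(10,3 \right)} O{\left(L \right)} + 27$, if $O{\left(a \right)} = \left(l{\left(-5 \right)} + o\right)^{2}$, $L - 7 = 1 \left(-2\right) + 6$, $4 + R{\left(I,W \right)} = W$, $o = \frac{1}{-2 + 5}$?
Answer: $\frac{242}{9} \approx 26.889$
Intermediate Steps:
$o = \frac{1}{3} \approx 0.33333$
$R{\left(I,W \right)} = -4 + W$
$L = 11$ ($L = 7 + \left(1 \left(-2\right) + 6\right) = 7 + \left(-2 + 6\right) = 7 + 4 = 11$)
$O{\left(a \right)} = \frac{1}{9}$ ($O{\left(a \right)} = \left(0 + \frac{1}{3}\right)^{2} = \left(\frac{1}{3}\right)^{2} = \frac{1}{9}$)
$R{\left(10,3 \right)} O{\left(L \right)} + 27 = \left(-4 + 3\right) \frac{1}{9} + 27 = \left(-1\right) \frac{1}{9} + 27 = - \frac{1}{9} + 27 = \frac{242}{9}$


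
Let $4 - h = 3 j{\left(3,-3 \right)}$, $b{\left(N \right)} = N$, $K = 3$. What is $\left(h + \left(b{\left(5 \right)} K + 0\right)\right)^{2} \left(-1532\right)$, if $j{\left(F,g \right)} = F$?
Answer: $-153200$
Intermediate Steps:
$h = -5$ ($h = 4 - 3 \cdot 3 = 4 - 9 = -5$)
$\left(h + \left(b{\left(5 \right)} K + 0\right)\right)^{2} \left(-1532\right) = \left(-5 + \left(5 \cdot 3 + 0\right)\right)^{2} \left(-1532\right) = \left(-5 + \left(15 + 0\right)\right)^{2} \left(-1532\right) = \left(-5 + 15\right)^{2} \left(-1532\right) = 10^{2} \left(-1532\right) = 100 \left(-1532\right) = -153200$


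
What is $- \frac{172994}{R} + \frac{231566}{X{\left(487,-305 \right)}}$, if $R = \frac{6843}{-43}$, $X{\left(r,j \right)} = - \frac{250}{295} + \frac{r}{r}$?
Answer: $\frac{31186236940}{20529} \approx 1.5191 \cdot 10^{6}$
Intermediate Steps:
$X{\left(r,j \right)} = \frac{9}{59}$ ($X{\left(r,j \right)} = \left(-250\right) \frac{1}{295} + 1 = - \frac{50}{59} + 1 = \frac{9}{59}$)
$R = - \frac{6843}{43}$ ($R = 6843 \left(- \frac{1}{43}\right) = - \frac{6843}{43} \approx -159.14$)
$- \frac{172994}{R} + \frac{231566}{X{\left(487,-305 \right)}} = - \frac{172994}{- \frac{6843}{43}} + \frac{231566}{\frac{9}{59}} = \left(-172994\right) \left(- \frac{43}{6843}\right) + 231566 \cdot \frac{59}{9} = \frac{7438742}{6843} + \frac{13662394}{9} = \frac{31186236940}{20529}$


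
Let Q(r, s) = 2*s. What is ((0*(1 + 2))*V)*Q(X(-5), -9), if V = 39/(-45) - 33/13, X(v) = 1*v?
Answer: 0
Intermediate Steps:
X(v) = v
V = -664/195 (V = 39*(-1/45) - 33*1/13 = -13/15 - 33/13 = -664/195 ≈ -3.4051)
((0*(1 + 2))*V)*Q(X(-5), -9) = ((0*(1 + 2))*(-664/195))*(2*(-9)) = ((0*3)*(-664/195))*(-18) = (0*(-664/195))*(-18) = 0*(-18) = 0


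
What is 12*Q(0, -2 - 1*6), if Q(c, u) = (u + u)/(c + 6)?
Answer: -32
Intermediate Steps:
Q(c, u) = 2*u/(6 + c) (Q(c, u) = (2*u)/(6 + c) = 2*u/(6 + c))
12*Q(0, -2 - 1*6) = 12*(2*(-2 - 1*6)/(6 + 0)) = 12*(2*(-2 - 6)/6) = 12*(2*(-8)*(⅙)) = 12*(-8/3) = -32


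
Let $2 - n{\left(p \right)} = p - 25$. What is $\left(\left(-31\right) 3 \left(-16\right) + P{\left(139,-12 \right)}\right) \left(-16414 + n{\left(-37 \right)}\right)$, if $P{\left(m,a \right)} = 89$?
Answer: $-25783950$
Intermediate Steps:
$n{\left(p \right)} = 27 - p$ ($n{\left(p \right)} = 2 - \left(p - 25\right) = 2 - \left(-25 + p\right) = 27 - p$)
$\left(\left(-31\right) 3 \left(-16\right) + P{\left(139,-12 \right)}\right) \left(-16414 + n{\left(-37 \right)}\right) = \left(\left(-31\right) 3 \left(-16\right) + 89\right) \left(-16414 + \left(27 - -37\right)\right) = \left(\left(-93\right) \left(-16\right) + 89\right) \left(-16414 + \left(27 + 37\right)\right) = \left(1488 + 89\right) \left(-16414 + 64\right) = 1577 \left(-16350\right) = -25783950$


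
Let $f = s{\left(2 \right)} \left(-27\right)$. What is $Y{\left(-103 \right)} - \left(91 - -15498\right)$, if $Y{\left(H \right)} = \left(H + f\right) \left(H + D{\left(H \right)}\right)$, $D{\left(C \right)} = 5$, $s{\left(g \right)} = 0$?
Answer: $-5495$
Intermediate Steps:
$f = 0$ ($f = 0 \left(-27\right) = 0$)
$Y{\left(H \right)} = H \left(5 + H\right)$ ($Y{\left(H \right)} = \left(H + 0\right) \left(H + 5\right) = H \left(5 + H\right)$)
$Y{\left(-103 \right)} - \left(91 - -15498\right) = - 103 \left(5 - 103\right) - \left(91 - -15498\right) = \left(-103\right) \left(-98\right) - \left(91 + 15498\right) = 10094 - 15589 = -5495$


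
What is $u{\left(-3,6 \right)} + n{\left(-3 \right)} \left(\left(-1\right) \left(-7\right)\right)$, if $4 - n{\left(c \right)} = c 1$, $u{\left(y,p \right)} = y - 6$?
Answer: $40$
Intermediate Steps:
$u{\left(y,p \right)} = -6 + y$ ($u{\left(y,p \right)} = y - 6 = -6 + y$)
$n{\left(c \right)} = 4 - c$ ($n{\left(c \right)} = 4 - c 1 = 4 - c$)
$u{\left(-3,6 \right)} + n{\left(-3 \right)} \left(\left(-1\right) \left(-7\right)\right) = \left(-6 - 3\right) + \left(4 - -3\right) \left(\left(-1\right) \left(-7\right)\right) = -9 + \left(4 + 3\right) 7 = -9 + 7 \cdot 7 = -9 + 49 = 40$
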